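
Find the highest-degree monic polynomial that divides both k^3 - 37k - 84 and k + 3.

By polynomial division,
  k^3 - 37k - 84 = (k^2 - 3k - 28)(k + 3) + (0)
The last nonzero remainder k + 3 is already monic.

k + 3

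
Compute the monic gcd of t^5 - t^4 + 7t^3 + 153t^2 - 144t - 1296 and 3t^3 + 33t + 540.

t^2 - 5t + 36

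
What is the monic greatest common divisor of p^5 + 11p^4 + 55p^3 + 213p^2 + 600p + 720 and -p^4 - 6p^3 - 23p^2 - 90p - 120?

Apply the Euclidean algorithm:
  p^5 + 11p^4 + 55p^3 + 213p^2 + 600p + 720 = (-p - 5)(-p^4 - 6p^3 - 23p^2 - 90p - 120) + (2p^3 + 8p^2 + 30p + 120)
  -p^4 - 6p^3 - 23p^2 - 90p - 120 = (-(1/2)p - 1)(2p^3 + 8p^2 + 30p + 120) + (0)
Last nonzero remainder: 2p^3 + 8p^2 + 30p + 120. Dividing through by 2 gives the monic gcd p^3 + 4p^2 + 15p + 60.

p^3 + 4p^2 + 15p + 60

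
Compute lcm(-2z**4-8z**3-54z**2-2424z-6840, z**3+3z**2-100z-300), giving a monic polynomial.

Euclidean algorithm in ℚ[z]:
  -2z**4-8z**3-54z**2-2424z-6840 = (-2z-2)(z**3+3z**2-100z-300) + (-248z**2-3224z-7440)
  z**3+3z**2-100z-300 = (-(1/248)z+5/124)(-248z**2-3224z-7440) + (0)
Last nonzero remainder: -248z**2-3224z-7440. Dividing through by -248 gives the monic gcd z**2+13z+30.
Then lcm(f, g) = f·g / gcd(f, g); expanding and making the result monic gives the answer.

z**5-6z**4-13z**3+942z**2-8700z-34200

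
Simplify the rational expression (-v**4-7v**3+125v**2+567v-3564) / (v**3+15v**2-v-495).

(-v**2+13v-36)/(v-5)

Repeated division with remainder:
  -v**4-7v**3+125v**2+567v-3564 = (-v+8)(v**3+15v**2-v-495) + (4v**2+80v+396)
  v**3+15v**2-v-495 = ((1/4)v-5/4)(4v**2+80v+396) + (0)
Last nonzero remainder: 4v**2+80v+396. Dividing through by 4 gives the monic gcd v**2+20v+99.
Cancel v**2+20v+99 from numerator and denominator to get the reduced form.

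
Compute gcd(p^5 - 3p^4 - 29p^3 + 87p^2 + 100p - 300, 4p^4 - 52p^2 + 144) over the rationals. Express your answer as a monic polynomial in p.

p^3 - 3p^2 - 4p + 12

Apply the Euclidean algorithm:
  p^5 - 3p^4 - 29p^3 + 87p^2 + 100p - 300 = ((1/4)p - 3/4)(4p^4 - 52p^2 + 144) + (-16p^3 + 48p^2 + 64p - 192)
  4p^4 - 52p^2 + 144 = (-(1/4)p - 3/4)(-16p^3 + 48p^2 + 64p - 192) + (0)
Last nonzero remainder: -16p^3 + 48p^2 + 64p - 192. Dividing through by -16 gives the monic gcd p^3 - 3p^2 - 4p + 12.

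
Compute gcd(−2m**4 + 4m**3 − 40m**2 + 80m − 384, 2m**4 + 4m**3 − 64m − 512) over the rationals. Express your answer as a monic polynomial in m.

Apply the Euclidean algorithm:
  −2m**4 + 4m**3 − 40m**2 + 80m − 384 = (−1)(2m**4 + 4m**3 − 64m − 512) + (8m**3 − 40m**2 + 16m − 896)
  2m**4 + 4m**3 − 64m − 512 = ((1/4)m + 7/4)(8m**3 − 40m**2 + 16m − 896) + (66m**2 + 132m + 1056)
  8m**3 − 40m**2 + 16m − 896 = ((4/33)m − 28/33)(66m**2 + 132m + 1056) + (0)
Last nonzero remainder: 66m**2 + 132m + 1056. Dividing through by 66 gives the monic gcd m**2 + 2m + 16.

m**2 + 2m + 16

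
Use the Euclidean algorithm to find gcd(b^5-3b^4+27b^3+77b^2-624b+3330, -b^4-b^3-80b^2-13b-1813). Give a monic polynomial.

By polynomial division,
  b^5-3b^4+27b^3+77b^2-624b+3330 = (-b+4)(-b^4-b^3-80b^2-13b-1813) + (-49b^3+384b^2-2385b+10582)
  -b^4-b^3-80b^2-13b-1813 = ((1/49)b+433/2401)(-49b^3+384b^2-2385b+10582) + (-(241487/2401)b^2+(482974/2401)b-8935019/2401)
  -49b^3+384b^2-2385b+10582 = ((117649/241487)b-686686/241487)(-(241487/2401)b^2+(482974/2401)b-8935019/2401) + (0)
Last nonzero remainder: -(241487/2401)b^2+(482974/2401)b-8935019/2401. Dividing through by -241487/2401 gives the monic gcd b^2-2b+37.

b^2-2b+37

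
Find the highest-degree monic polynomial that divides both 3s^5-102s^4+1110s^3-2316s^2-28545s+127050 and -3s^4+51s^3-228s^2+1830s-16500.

s^2-21s+110

Euclidean algorithm in ℚ[s]:
  3s^5-102s^4+1110s^3-2316s^2-28545s+127050 = (-s+17)(-3s^4+51s^3-228s^2+1830s-16500) + (15s^3+3390s^2-76155s+407550)
  -3s^4+51s^3-228s^2+1830s-16500 = (-(1/5)s+243/5)(15s^3+3390s^2-76155s+407550) + (-180213s^2+3784473s-19823430)
  15s^3+3390s^2-76155s+407550 = (-(5/60071)s-1235/60071)(-180213s^2+3784473s-19823430) + (0)
Last nonzero remainder: -180213s^2+3784473s-19823430. Dividing through by -180213 gives the monic gcd s^2-21s+110.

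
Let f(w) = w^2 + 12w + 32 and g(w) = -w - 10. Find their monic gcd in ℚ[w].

1

Euclidean algorithm in ℚ[w]:
  w^2 + 12w + 32 = (-w - 2)(-w - 10) + (12)
  -w - 10 = (-(1/12)w - 5/6)(12) + (0)
The last nonzero remainder is the constant 12, so the polynomials are coprime and gcd = 1.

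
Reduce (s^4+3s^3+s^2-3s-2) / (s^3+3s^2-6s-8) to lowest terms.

Apply the Euclidean algorithm:
  s^4+3s^3+s^2-3s-2 = (s)(s^3+3s^2-6s-8) + (7s^2+5s-2)
  s^3+3s^2-6s-8 = ((1/7)s+16/49)(7s^2+5s-2) + (-(360/49)s-360/49)
  7s^2+5s-2 = (-(343/360)s+49/180)(-(360/49)s-360/49) + (0)
Last nonzero remainder: -(360/49)s-360/49. Dividing through by -360/49 gives the monic gcd s+1.
Cancel s+1 from numerator and denominator to get the reduced form.

(s^3+2s^2-s-2)/(s^2+2s-8)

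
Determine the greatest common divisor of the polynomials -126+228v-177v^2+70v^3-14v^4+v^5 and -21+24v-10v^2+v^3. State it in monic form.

Apply the Euclidean algorithm:
  v^5-14v^4+70v^3-177v^2+228v-126 = (v^2-4v+6)(v^3-10v^2+24v-21) + (0)
The last nonzero remainder v^3-10v^2+24v-21 is already monic.

-21+24v-10v^2+v^3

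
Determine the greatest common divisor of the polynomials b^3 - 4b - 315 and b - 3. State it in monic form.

1

By polynomial division,
  b^3 - 4b - 315 = (b^2 + 3b + 5)(b - 3) + (-300)
  b - 3 = (-(1/300)b + 1/100)(-300) + (0)
The last nonzero remainder is the constant -300, so the polynomials are coprime and gcd = 1.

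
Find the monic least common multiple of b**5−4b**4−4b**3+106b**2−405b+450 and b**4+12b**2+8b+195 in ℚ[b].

b**7−7b**5+38b**4−33b**3+208b**2−3465b+5850

By polynomial division,
  b**5−4b**4−4b**3+106b**2−405b+450 = (b−4)(b**4+12b**2+8b+195) + (−16b**3+146b**2−568b+1230)
  b**4+12b**2+8b+195 = (−(1/16)b−73/128)(−16b**3+146b**2−568b+1230) + ((3825/64)b**2−(3825/16)b+57375/64)
  −16b**3+146b**2−568b+1230 = (−(1024/3825)b+5248/3825)((3825/64)b**2−(3825/16)b+57375/64) + (0)
Last nonzero remainder: (3825/64)b**2−(3825/16)b+57375/64. Dividing through by 3825/64 gives the monic gcd b**2−4b+15.
Then lcm(f, g) = f·g / gcd(f, g); expanding and making the result monic gives the answer.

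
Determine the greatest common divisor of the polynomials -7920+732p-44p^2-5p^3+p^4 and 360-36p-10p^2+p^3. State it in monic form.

-10+p

By polynomial division,
  p^4-5p^3-44p^2+732p-7920 = (p+5)(p^3-10p^2-36p+360) + (42p^2+552p-9720)
  p^3-10p^2-36p+360 = ((1/42)p-27/49)(42p^2+552p-9720) + ((24480/49)p-244800/49)
  42p^2+552p-9720 = ((343/4080)p+1323/680)((24480/49)p-244800/49) + (0)
Last nonzero remainder: (24480/49)p-244800/49. Dividing through by 24480/49 gives the monic gcd p-10.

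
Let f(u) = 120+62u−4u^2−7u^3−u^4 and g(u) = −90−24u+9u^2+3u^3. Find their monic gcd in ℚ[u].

Euclidean algorithm in ℚ[u]:
  −u^4−7u^3−4u^2+62u+120 = (−(1/3)u−4/3)(3u^3+9u^2−24u−90) + (0)
Last nonzero remainder: 3u^3+9u^2−24u−90. Dividing through by 3 gives the monic gcd u^3+3u^2−8u−30.

−30−8u+3u^2+u^3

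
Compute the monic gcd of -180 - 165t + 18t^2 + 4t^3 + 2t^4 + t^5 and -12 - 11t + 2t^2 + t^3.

By polynomial division,
  t^5 + 2t^4 + 4t^3 + 18t^2 - 165t - 180 = (t^2 + 15)(t^3 + 2t^2 - 11t - 12) + (0)
The last nonzero remainder t^3 + 2t^2 - 11t - 12 is already monic.

-12 - 11t + 2t^2 + t^3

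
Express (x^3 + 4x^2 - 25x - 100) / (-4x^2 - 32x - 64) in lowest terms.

(-x^2 + 25)/(4x + 16)

Apply the Euclidean algorithm:
  x^3 + 4x^2 - 25x - 100 = (-(1/4)x + 1)(-4x^2 - 32x - 64) + (-9x - 36)
  -4x^2 - 32x - 64 = ((4/9)x + 16/9)(-9x - 36) + (0)
Last nonzero remainder: -9x - 36. Dividing through by -9 gives the monic gcd x + 4.
Cancel x + 4 from numerator and denominator to get the reduced form.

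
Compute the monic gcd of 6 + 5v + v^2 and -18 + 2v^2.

3 + v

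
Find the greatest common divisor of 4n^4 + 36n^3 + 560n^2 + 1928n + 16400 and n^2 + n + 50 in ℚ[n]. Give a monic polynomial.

n^2 + n + 50

By polynomial division,
  4n^4 + 36n^3 + 560n^2 + 1928n + 16400 = (4n^2 + 32n + 328)(n^2 + n + 50) + (0)
The last nonzero remainder n^2 + n + 50 is already monic.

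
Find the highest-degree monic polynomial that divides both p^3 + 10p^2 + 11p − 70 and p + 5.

Euclidean algorithm in ℚ[p]:
  p^3 + 10p^2 + 11p − 70 = (p^2 + 5p − 14)(p + 5) + (0)
The last nonzero remainder p + 5 is already monic.

p + 5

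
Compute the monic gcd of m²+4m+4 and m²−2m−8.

m+2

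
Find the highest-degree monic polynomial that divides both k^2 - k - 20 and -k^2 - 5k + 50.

Repeated division with remainder:
  k^2 - k - 20 = (-1)(-k^2 - 5k + 50) + (-6k + 30)
  -k^2 - 5k + 50 = ((1/6)k + 5/3)(-6k + 30) + (0)
Last nonzero remainder: -6k + 30. Dividing through by -6 gives the monic gcd k - 5.

k - 5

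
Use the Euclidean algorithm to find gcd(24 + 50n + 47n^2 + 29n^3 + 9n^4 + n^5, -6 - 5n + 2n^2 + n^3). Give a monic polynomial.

3 + 4n + n^2

Apply the Euclidean algorithm:
  n^5 + 9n^4 + 29n^3 + 47n^2 + 50n + 24 = (n^2 + 7n + 20)(n^3 + 2n^2 - 5n - 6) + (48n^2 + 192n + 144)
  n^3 + 2n^2 - 5n - 6 = ((1/48)n - 1/24)(48n^2 + 192n + 144) + (0)
Last nonzero remainder: 48n^2 + 192n + 144. Dividing through by 48 gives the monic gcd n^2 + 4n + 3.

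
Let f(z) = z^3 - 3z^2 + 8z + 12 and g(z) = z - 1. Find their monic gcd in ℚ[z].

1

Apply the Euclidean algorithm:
  z^3 - 3z^2 + 8z + 12 = (z^2 - 2z + 6)(z - 1) + (18)
  z - 1 = ((1/18)z - 1/18)(18) + (0)
The last nonzero remainder is the constant 18, so the polynomials are coprime and gcd = 1.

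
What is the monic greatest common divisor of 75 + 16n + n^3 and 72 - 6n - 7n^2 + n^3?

Repeated division with remainder:
  n^3 + 16n + 75 = (n^3 - 7n^2 - 6n + 72) + (7n^2 + 22n + 3)
  n^3 - 7n^2 - 6n + 72 = ((1/7)n - 71/49)(7n^2 + 22n + 3) + ((1247/49)n + 3741/49)
  7n^2 + 22n + 3 = ((343/1247)n + 49/1247)((1247/49)n + 3741/49) + (0)
Last nonzero remainder: (1247/49)n + 3741/49. Dividing through by 1247/49 gives the monic gcd n + 3.

3 + n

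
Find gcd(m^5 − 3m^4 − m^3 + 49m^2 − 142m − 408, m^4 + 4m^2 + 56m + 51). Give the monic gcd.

Repeated division with remainder:
  m^5 − 3m^4 − m^3 + 49m^2 − 142m − 408 = (m − 3)(m^4 + 4m^2 + 56m + 51) + (−5m^3 + 5m^2 − 25m − 255)
  m^4 + 4m^2 + 56m + 51 = (−(1/5)m − 1/5)(−5m^3 + 5m^2 − 25m − 255) + (0)
Last nonzero remainder: −5m^3 + 5m^2 − 25m − 255. Dividing through by −5 gives the monic gcd m^3 − m^2 + 5m + 51.

m^3 − m^2 + 5m + 51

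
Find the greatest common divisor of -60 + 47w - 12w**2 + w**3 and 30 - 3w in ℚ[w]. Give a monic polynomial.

By polynomial division,
  w**3 - 12w**2 + 47w - 60 = (-(1/3)w**2 + (2/3)w - 9)(-3w + 30) + (210)
  -3w + 30 = (-(1/70)w + 1/7)(210) + (0)
The last nonzero remainder is the constant 210, so the polynomials are coprime and gcd = 1.

1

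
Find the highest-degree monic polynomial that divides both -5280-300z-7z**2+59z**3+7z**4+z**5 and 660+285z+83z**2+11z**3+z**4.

By polynomial division,
  z**5+7z**4+59z**3-7z**2-300z-5280 = (z-4)(z**4+11z**3+83z**2+285z+660) + (20z**3+40z**2+180z-2640)
  z**4+11z**3+83z**2+285z+660 = ((1/20)z+9/20)(20z**3+40z**2+180z-2640) + (56z**2+336z+1848)
  20z**3+40z**2+180z-2640 = ((5/14)z-10/7)(56z**2+336z+1848) + (0)
Last nonzero remainder: 56z**2+336z+1848. Dividing through by 56 gives the monic gcd z**2+6z+33.

33+6z+z**2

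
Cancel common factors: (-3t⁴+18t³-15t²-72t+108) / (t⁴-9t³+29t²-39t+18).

(-3t-6)/(t-1)

Apply the Euclidean algorithm:
  -3t⁴+18t³-15t²-72t+108 = (-3)(t⁴-9t³+29t²-39t+18) + (-9t³+72t²-189t+162)
  t⁴-9t³+29t²-39t+18 = (-(1/9)t+1/9)(-9t³+72t²-189t+162) + (0)
Last nonzero remainder: -9t³+72t²-189t+162. Dividing through by -9 gives the monic gcd t³-8t²+21t-18.
Cancel t³-8t²+21t-18 from numerator and denominator to get the reduced form.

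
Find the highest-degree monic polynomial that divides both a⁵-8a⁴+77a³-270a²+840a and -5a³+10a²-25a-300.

Euclidean algorithm in ℚ[a]:
  a⁵-8a⁴+77a³-270a²+840a = (-(1/5)a²+(6/5)a-12)(-5a³+10a²-25a-300) + (-180a²+900a-3600)
  -5a³+10a²-25a-300 = ((1/36)a+1/12)(-180a²+900a-3600) + (0)
Last nonzero remainder: -180a²+900a-3600. Dividing through by -180 gives the monic gcd a²-5a+20.

a²-5a+20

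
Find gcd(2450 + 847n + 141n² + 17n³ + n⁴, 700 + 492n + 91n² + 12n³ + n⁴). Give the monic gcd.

350 + 71n + 10n² + n³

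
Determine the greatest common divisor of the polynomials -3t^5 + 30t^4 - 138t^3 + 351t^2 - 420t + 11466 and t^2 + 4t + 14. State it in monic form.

t^2 + 4t + 14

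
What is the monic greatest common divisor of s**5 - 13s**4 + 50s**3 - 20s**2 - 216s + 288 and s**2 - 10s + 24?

s**2 - 10s + 24

Euclidean algorithm in ℚ[s]:
  s**5 - 13s**4 + 50s**3 - 20s**2 - 216s + 288 = (s**3 - 3s**2 - 4s + 12)(s**2 - 10s + 24) + (0)
The last nonzero remainder s**2 - 10s + 24 is already monic.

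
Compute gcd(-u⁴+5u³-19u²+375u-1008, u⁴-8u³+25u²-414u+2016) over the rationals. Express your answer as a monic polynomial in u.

Euclidean algorithm in ℚ[u]:
  -u⁴+5u³-19u²+375u-1008 = (-1)(u⁴-8u³+25u²-414u+2016) + (-3u³+6u²-39u+1008)
  u⁴-8u³+25u²-414u+2016 = (-(1/3)u+2)(-3u³+6u²-39u+1008) + (0)
Last nonzero remainder: -3u³+6u²-39u+1008. Dividing through by -3 gives the monic gcd u³-2u²+13u-336.

u³-2u²+13u-336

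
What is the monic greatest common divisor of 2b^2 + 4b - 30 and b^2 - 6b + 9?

Apply the Euclidean algorithm:
  2b^2 + 4b - 30 = (2)(b^2 - 6b + 9) + (16b - 48)
  b^2 - 6b + 9 = ((1/16)b - 3/16)(16b - 48) + (0)
Last nonzero remainder: 16b - 48. Dividing through by 16 gives the monic gcd b - 3.

b - 3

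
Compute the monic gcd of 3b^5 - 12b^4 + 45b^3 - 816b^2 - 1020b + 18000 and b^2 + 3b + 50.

Apply the Euclidean algorithm:
  3b^5 - 12b^4 + 45b^3 - 816b^2 - 1020b + 18000 = (3b^3 - 21b^2 - 42b + 360)(b^2 + 3b + 50) + (0)
The last nonzero remainder b^2 + 3b + 50 is already monic.

b^2 + 3b + 50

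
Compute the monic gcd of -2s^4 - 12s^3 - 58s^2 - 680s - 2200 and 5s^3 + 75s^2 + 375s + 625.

s^2 + 10s + 25

Repeated division with remainder:
  -2s^4 - 12s^3 - 58s^2 - 680s - 2200 = (-(2/5)s + 18/5)(5s^3 + 75s^2 + 375s + 625) + (-178s^2 - 1780s - 4450)
  5s^3 + 75s^2 + 375s + 625 = (-(5/178)s - 25/178)(-178s^2 - 1780s - 4450) + (0)
Last nonzero remainder: -178s^2 - 1780s - 4450. Dividing through by -178 gives the monic gcd s^2 + 10s + 25.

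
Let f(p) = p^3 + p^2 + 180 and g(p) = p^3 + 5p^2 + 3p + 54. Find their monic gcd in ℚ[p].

p + 6

Repeated division with remainder:
  p^3 + p^2 + 180 = (p^3 + 5p^2 + 3p + 54) + (−4p^2 − 3p + 126)
  p^3 + 5p^2 + 3p + 54 = (−(1/4)p − 17/16)(−4p^2 − 3p + 126) + ((501/16)p + 1503/8)
  −4p^2 − 3p + 126 = (−(64/501)p + 112/167)((501/16)p + 1503/8) + (0)
Last nonzero remainder: (501/16)p + 1503/8. Dividing through by 501/16 gives the monic gcd p + 6.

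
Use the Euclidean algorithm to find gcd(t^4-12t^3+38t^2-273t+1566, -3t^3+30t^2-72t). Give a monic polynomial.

t-6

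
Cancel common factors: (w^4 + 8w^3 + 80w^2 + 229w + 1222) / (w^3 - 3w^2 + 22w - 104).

(w^2 + 7w + 47)/(w - 4)

Euclidean algorithm in ℚ[w]:
  w^4 + 8w^3 + 80w^2 + 229w + 1222 = (w + 11)(w^3 - 3w^2 + 22w - 104) + (91w^2 + 91w + 2366)
  w^3 - 3w^2 + 22w - 104 = ((1/91)w - 4/91)(91w^2 + 91w + 2366) + (0)
Last nonzero remainder: 91w^2 + 91w + 2366. Dividing through by 91 gives the monic gcd w^2 + w + 26.
Cancel w^2 + w + 26 from numerator and denominator to get the reduced form.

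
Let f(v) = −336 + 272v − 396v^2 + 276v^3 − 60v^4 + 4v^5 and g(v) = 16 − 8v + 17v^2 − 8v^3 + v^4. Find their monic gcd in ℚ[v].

Euclidean algorithm in ℚ[v]:
  4v^5 − 60v^4 + 276v^3 − 396v^2 + 272v − 336 = (4v − 28)(v^4 − 8v^3 + 17v^2 − 8v + 16) + (−16v^3 + 112v^2 − 16v + 112)
  v^4 − 8v^3 + 17v^2 − 8v + 16 = (−(1/16)v + 1/16)(−16v^3 + 112v^2 − 16v + 112) + (9v^2 + 9)
  −16v^3 + 112v^2 − 16v + 112 = (−(16/9)v + 112/9)(9v^2 + 9) + (0)
Last nonzero remainder: 9v^2 + 9. Dividing through by 9 gives the monic gcd v^2 + 1.

1 + v^2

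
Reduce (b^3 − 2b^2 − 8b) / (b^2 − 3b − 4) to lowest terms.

(b^2 + 2b)/(b + 1)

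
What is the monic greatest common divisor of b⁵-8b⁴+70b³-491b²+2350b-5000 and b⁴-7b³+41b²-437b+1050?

Repeated division with remainder:
  b⁵-8b⁴+70b³-491b²+2350b-5000 = (b-1)(b⁴-7b³+41b²-437b+1050) + (22b³-13b²+863b-3950)
  b⁴-7b³+41b²-437b+1050 = ((1/22)b-141/484)(22b³-13b²+863b-3950) + (-(975/484)b²-(2925/484)b-24375/242)
  22b³-13b²+863b-3950 = (-(10648/975)b+38236/975)(-(975/484)b²-(2925/484)b-24375/242) + (0)
Last nonzero remainder: -(975/484)b²-(2925/484)b-24375/242. Dividing through by -975/484 gives the monic gcd b²+3b+50.

b²+3b+50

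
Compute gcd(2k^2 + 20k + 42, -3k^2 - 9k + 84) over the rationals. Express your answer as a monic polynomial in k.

k + 7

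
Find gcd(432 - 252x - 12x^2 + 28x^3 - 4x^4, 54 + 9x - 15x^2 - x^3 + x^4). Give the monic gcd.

27 - 9x - 3x^2 + x^3

Repeated division with remainder:
  -4x^4 + 28x^3 - 12x^2 - 252x + 432 = (-4)(x^4 - x^3 - 15x^2 + 9x + 54) + (24x^3 - 72x^2 - 216x + 648)
  x^4 - x^3 - 15x^2 + 9x + 54 = ((1/24)x + 1/12)(24x^3 - 72x^2 - 216x + 648) + (0)
Last nonzero remainder: 24x^3 - 72x^2 - 216x + 648. Dividing through by 24 gives the monic gcd x^3 - 3x^2 - 9x + 27.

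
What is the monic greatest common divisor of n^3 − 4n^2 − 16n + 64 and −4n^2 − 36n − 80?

n + 4

Repeated division with remainder:
  n^3 − 4n^2 − 16n + 64 = (−(1/4)n + 13/4)(−4n^2 − 36n − 80) + (81n + 324)
  −4n^2 − 36n − 80 = (−(4/81)n − 20/81)(81n + 324) + (0)
Last nonzero remainder: 81n + 324. Dividing through by 81 gives the monic gcd n + 4.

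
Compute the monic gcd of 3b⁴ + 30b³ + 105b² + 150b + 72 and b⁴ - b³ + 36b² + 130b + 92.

b² + 3b + 2

Repeated division with remainder:
  3b⁴ + 30b³ + 105b² + 150b + 72 = (3)(b⁴ - b³ + 36b² + 130b + 92) + (33b³ - 3b² - 240b - 204)
  b⁴ - b³ + 36b² + 130b + 92 = ((1/33)b - 10/363)(33b³ - 3b² - 240b - 204) + ((5226/121)b² + (15678/121)b + 10452/121)
  33b³ - 3b² - 240b - 204 = ((1331/1742)b - 2057/871)((5226/121)b² + (15678/121)b + 10452/121) + (0)
Last nonzero remainder: (5226/121)b² + (15678/121)b + 10452/121. Dividing through by 5226/121 gives the monic gcd b² + 3b + 2.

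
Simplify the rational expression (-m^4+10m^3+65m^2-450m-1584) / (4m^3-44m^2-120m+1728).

(-m^2+8m+33)/(4m-36)

By polynomial division,
  -m^4+10m^3+65m^2-450m-1584 = (-(1/4)m-1/4)(4m^3-44m^2-120m+1728) + (24m^2-48m-1152)
  4m^3-44m^2-120m+1728 = ((1/6)m-3/2)(24m^2-48m-1152) + (0)
Last nonzero remainder: 24m^2-48m-1152. Dividing through by 24 gives the monic gcd m^2-2m-48.
Cancel m^2-2m-48 from numerator and denominator to get the reduced form.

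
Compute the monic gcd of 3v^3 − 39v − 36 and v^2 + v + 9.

1

Euclidean algorithm in ℚ[v]:
  3v^3 − 39v − 36 = (3v − 3)(v^2 + v + 9) + (−63v − 9)
  v^2 + v + 9 = (−(1/63)v − 2/147)(−63v − 9) + (435/49)
  −63v − 9 = (−(1029/145)v − 147/145)(435/49) + (0)
The last nonzero remainder is the constant 435/49, so the polynomials are coprime and gcd = 1.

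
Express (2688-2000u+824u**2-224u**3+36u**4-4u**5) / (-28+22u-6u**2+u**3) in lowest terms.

(192-88u+20u**2-4u**3)/(-2+u)

Euclidean algorithm in ℚ[u]:
  -4u**5+36u**4-224u**3+824u**2-2000u+2688 = (-4u**2+12u-64)(u**3-6u**2+22u-28) + (64u**2-256u+896)
  u**3-6u**2+22u-28 = ((1/64)u-1/32)(64u**2-256u+896) + (0)
Last nonzero remainder: 64u**2-256u+896. Dividing through by 64 gives the monic gcd u**2-4u+14.
Cancel u**2-4u+14 from numerator and denominator to get the reduced form.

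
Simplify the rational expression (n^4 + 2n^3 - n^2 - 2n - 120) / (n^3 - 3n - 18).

(n^3 + 5n^2 + 14n + 40)/(n^2 + 3n + 6)

Repeated division with remainder:
  n^4 + 2n^3 - n^2 - 2n - 120 = (n + 2)(n^3 - 3n - 18) + (2n^2 + 22n - 84)
  n^3 - 3n - 18 = ((1/2)n - 11/2)(2n^2 + 22n - 84) + (160n - 480)
  2n^2 + 22n - 84 = ((1/80)n + 7/40)(160n - 480) + (0)
Last nonzero remainder: 160n - 480. Dividing through by 160 gives the monic gcd n - 3.
Cancel n - 3 from numerator and denominator to get the reduced form.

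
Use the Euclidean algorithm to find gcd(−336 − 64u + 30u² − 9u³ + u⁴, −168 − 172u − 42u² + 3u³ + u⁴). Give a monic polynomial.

−14 − 5u + u²

By polynomial division,
  u⁴ − 9u³ + 30u² − 64u − 336 = (u⁴ + 3u³ − 42u² − 172u − 168) + (−12u³ + 72u² + 108u − 168)
  u⁴ + 3u³ − 42u² − 172u − 168 = (−(1/12)u − 3/4)(−12u³ + 72u² + 108u − 168) + (21u² − 105u − 294)
  −12u³ + 72u² + 108u − 168 = (−(4/7)u + 4/7)(21u² − 105u − 294) + (0)
Last nonzero remainder: 21u² − 105u − 294. Dividing through by 21 gives the monic gcd u² − 5u − 14.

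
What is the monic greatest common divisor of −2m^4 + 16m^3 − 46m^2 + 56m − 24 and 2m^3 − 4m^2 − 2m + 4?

Apply the Euclidean algorithm:
  −2m^4 + 16m^3 − 46m^2 + 56m − 24 = (−m + 6)(2m^3 − 4m^2 − 2m + 4) + (−24m^2 + 72m − 48)
  2m^3 − 4m^2 − 2m + 4 = (−(1/12)m − 1/12)(−24m^2 + 72m − 48) + (0)
Last nonzero remainder: −24m^2 + 72m − 48. Dividing through by −24 gives the monic gcd m^2 − 3m + 2.

m^2 − 3m + 2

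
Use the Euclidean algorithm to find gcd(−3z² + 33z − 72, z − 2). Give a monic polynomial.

1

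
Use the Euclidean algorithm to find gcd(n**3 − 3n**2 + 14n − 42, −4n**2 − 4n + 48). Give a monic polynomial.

By polynomial division,
  n**3 − 3n**2 + 14n − 42 = (−(1/4)n + 1)(−4n**2 − 4n + 48) + (30n − 90)
  −4n**2 − 4n + 48 = (−(2/15)n − 8/15)(30n − 90) + (0)
Last nonzero remainder: 30n − 90. Dividing through by 30 gives the monic gcd n − 3.

n − 3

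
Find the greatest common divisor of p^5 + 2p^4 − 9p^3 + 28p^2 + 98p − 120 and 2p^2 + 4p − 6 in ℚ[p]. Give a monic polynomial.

p^2 + 2p − 3

Repeated division with remainder:
  p^5 + 2p^4 − 9p^3 + 28p^2 + 98p − 120 = ((1/2)p^3 − 3p + 20)(2p^2 + 4p − 6) + (0)
Last nonzero remainder: 2p^2 + 4p − 6. Dividing through by 2 gives the monic gcd p^2 + 2p − 3.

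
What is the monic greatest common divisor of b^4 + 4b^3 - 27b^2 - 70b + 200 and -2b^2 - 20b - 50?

b^2 + 10b + 25

By polynomial division,
  b^4 + 4b^3 - 27b^2 - 70b + 200 = (-(1/2)b^2 + 3b - 4)(-2b^2 - 20b - 50) + (0)
Last nonzero remainder: -2b^2 - 20b - 50. Dividing through by -2 gives the monic gcd b^2 + 10b + 25.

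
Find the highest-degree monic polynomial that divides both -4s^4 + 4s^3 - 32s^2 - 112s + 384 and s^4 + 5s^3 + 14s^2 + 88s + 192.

s^3 + s^2 + 10s + 48

By polynomial division,
  -4s^4 + 4s^3 - 32s^2 - 112s + 384 = (-4)(s^4 + 5s^3 + 14s^2 + 88s + 192) + (24s^3 + 24s^2 + 240s + 1152)
  s^4 + 5s^3 + 14s^2 + 88s + 192 = ((1/24)s + 1/6)(24s^3 + 24s^2 + 240s + 1152) + (0)
Last nonzero remainder: 24s^3 + 24s^2 + 240s + 1152. Dividing through by 24 gives the monic gcd s^3 + s^2 + 10s + 48.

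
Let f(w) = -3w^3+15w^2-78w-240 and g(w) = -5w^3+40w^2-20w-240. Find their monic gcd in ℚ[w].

Repeated division with remainder:
  -3w^3+15w^2-78w-240 = (3/5)(-5w^3+40w^2-20w-240) + (-9w^2-66w-96)
  -5w^3+40w^2-20w-240 = ((5/9)w-230/27)(-9w^2-66w-96) + (-(4760/9)w-9520/9)
  -9w^2-66w-96 = ((81/4760)w+54/595)(-(4760/9)w-9520/9) + (0)
Last nonzero remainder: -(4760/9)w-9520/9. Dividing through by -4760/9 gives the monic gcd w+2.

w+2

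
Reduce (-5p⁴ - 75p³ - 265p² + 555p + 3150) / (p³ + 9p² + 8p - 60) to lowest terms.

Repeated division with remainder:
  -5p⁴ - 75p³ - 265p² + 555p + 3150 = (-5p - 30)(p³ + 9p² + 8p - 60) + (45p² + 495p + 1350)
  p³ + 9p² + 8p - 60 = ((1/45)p - 2/45)(45p² + 495p + 1350) + (0)
Last nonzero remainder: 45p² + 495p + 1350. Dividing through by 45 gives the monic gcd p² + 11p + 30.
Cancel p² + 11p + 30 from numerator and denominator to get the reduced form.

(-5p² - 20p + 105)/(p - 2)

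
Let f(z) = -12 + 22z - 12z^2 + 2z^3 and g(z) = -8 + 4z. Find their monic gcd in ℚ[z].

By polynomial division,
  2z^3 - 12z^2 + 22z - 12 = ((1/2)z^2 - 2z + 3/2)(4z - 8) + (0)
Last nonzero remainder: 4z - 8. Dividing through by 4 gives the monic gcd z - 2.

-2 + z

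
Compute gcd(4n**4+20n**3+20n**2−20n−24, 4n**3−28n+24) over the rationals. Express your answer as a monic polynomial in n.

Euclidean algorithm in ℚ[n]:
  4n**4+20n**3+20n**2−20n−24 = (n+5)(4n**3−28n+24) + (48n**2+96n−144)
  4n**3−28n+24 = ((1/12)n−1/6)(48n**2+96n−144) + (0)
Last nonzero remainder: 48n**2+96n−144. Dividing through by 48 gives the monic gcd n**2+2n−3.

n**2+2n−3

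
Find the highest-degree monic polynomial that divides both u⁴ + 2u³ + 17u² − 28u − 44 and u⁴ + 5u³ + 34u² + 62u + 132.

Apply the Euclidean algorithm:
  u⁴ + 2u³ + 17u² − 28u − 44 = (u⁴ + 5u³ + 34u² + 62u + 132) + (−3u³ − 17u² − 90u − 176)
  u⁴ + 5u³ + 34u² + 62u + 132 = (−(1/3)u + 2/9)(−3u³ − 17u² − 90u − 176) + ((70/9)u² + (70/3)u + 1540/9)
  −3u³ − 17u² − 90u − 176 = (−(27/70)u − 36/35)((70/9)u² + (70/3)u + 1540/9) + (0)
Last nonzero remainder: (70/9)u² + (70/3)u + 1540/9. Dividing through by 70/9 gives the monic gcd u² + 3u + 22.

u² + 3u + 22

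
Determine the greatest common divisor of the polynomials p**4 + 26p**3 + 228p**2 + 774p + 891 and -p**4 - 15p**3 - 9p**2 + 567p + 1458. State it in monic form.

By polynomial division,
  p**4 + 26p**3 + 228p**2 + 774p + 891 = (-1)(-p**4 - 15p**3 - 9p**2 + 567p + 1458) + (11p**3 + 219p**2 + 1341p + 2349)
  -p**4 - 15p**3 - 9p**2 + 567p + 1458 = (-(1/11)p + 54/121)(11p**3 + 219p**2 + 1341p + 2349) + ((1836/121)p**2 + (22032/121)p + 49572/121)
  11p**3 + 219p**2 + 1341p + 2349 = ((1331/1836)p + 3509/612)((1836/121)p**2 + (22032/121)p + 49572/121) + (0)
Last nonzero remainder: (1836/121)p**2 + (22032/121)p + 49572/121. Dividing through by 1836/121 gives the monic gcd p**2 + 12p + 27.

p**2 + 12p + 27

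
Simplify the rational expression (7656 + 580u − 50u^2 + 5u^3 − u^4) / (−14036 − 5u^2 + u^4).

(−6 − u)/(11 + u)

By polynomial division,
  −u^4 + 5u^3 − 50u^2 + 580u + 7656 = (−1)(u^4 − 5u^2 − 14036) + (5u^3 − 55u^2 + 580u − 6380)
  u^4 − 5u^2 − 14036 = ((1/5)u + 11/5)(5u^3 − 55u^2 + 580u − 6380) + (0)
Last nonzero remainder: 5u^3 − 55u^2 + 580u − 6380. Dividing through by 5 gives the monic gcd u^3 − 11u^2 + 116u − 1276.
Cancel u^3 − 11u^2 + 116u − 1276 from numerator and denominator to get the reduced form.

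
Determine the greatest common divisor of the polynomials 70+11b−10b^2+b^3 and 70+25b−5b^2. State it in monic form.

Euclidean algorithm in ℚ[b]:
  b^3−10b^2+11b+70 = (−(1/5)b+1)(−5b^2+25b+70) + (0)
Last nonzero remainder: −5b^2+25b+70. Dividing through by −5 gives the monic gcd b^2−5b−14.

−14−5b+b^2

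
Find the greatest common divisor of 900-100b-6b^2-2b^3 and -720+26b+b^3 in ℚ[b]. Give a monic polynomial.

90+8b+b^2

Repeated division with remainder:
  -2b^3-6b^2-100b+900 = (-2)(b^3+26b-720) + (-6b^2-48b-540)
  b^3+26b-720 = (-(1/6)b+4/3)(-6b^2-48b-540) + (0)
Last nonzero remainder: -6b^2-48b-540. Dividing through by -6 gives the monic gcd b^2+8b+90.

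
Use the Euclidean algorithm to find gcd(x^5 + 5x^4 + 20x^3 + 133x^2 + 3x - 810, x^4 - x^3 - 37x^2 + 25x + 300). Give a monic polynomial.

Euclidean algorithm in ℚ[x]:
  x^5 + 5x^4 + 20x^3 + 133x^2 + 3x - 810 = (x + 6)(x^4 - x^3 - 37x^2 + 25x + 300) + (63x^3 + 330x^2 - 447x - 2610)
  x^4 - x^3 - 37x^2 + 25x + 300 = ((1/63)x - 131/1323)(63x^3 + 330x^2 - 447x - 2610) + ((1222/441)x^2 + (9776/441)x + 6110/147)
  63x^3 + 330x^2 - 447x - 2610 = ((27783/1222)x - 38367/611)((1222/441)x^2 + (9776/441)x + 6110/147) + (0)
Last nonzero remainder: (1222/441)x^2 + (9776/441)x + 6110/147. Dividing through by 1222/441 gives the monic gcd x^2 + 8x + 15.

x^2 + 8x + 15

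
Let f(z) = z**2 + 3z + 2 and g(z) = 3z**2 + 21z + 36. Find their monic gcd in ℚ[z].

Euclidean algorithm in ℚ[z]:
  z**2 + 3z + 2 = (1/3)(3z**2 + 21z + 36) + (-4z - 10)
  3z**2 + 21z + 36 = (-(3/4)z - 27/8)(-4z - 10) + (9/4)
  -4z - 10 = (-(16/9)z - 40/9)(9/4) + (0)
The last nonzero remainder is the constant 9/4, so the polynomials are coprime and gcd = 1.

1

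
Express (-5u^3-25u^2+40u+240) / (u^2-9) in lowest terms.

(-5u^2-40u-80)/(u+3)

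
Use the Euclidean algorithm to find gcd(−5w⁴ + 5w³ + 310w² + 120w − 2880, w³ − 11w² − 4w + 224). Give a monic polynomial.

w² − 4w − 32

Repeated division with remainder:
  −5w⁴ + 5w³ + 310w² + 120w − 2880 = (−5w − 50)(w³ − 11w² − 4w + 224) + (−260w² + 1040w + 8320)
  w³ − 11w² − 4w + 224 = (−(1/260)w + 7/260)(−260w² + 1040w + 8320) + (0)
Last nonzero remainder: −260w² + 1040w + 8320. Dividing through by −260 gives the monic gcd w² − 4w − 32.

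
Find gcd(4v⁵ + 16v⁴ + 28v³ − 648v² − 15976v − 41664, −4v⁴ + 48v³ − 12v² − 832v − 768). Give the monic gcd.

Euclidean algorithm in ℚ[v]:
  4v⁵ + 16v⁴ + 28v³ − 648v² − 15976v − 41664 = (−v − 16)(−4v⁴ + 48v³ − 12v² − 832v − 768) + (784v³ − 1672v² − 30056v − 53952)
  −4v⁴ + 48v³ − 12v² − 832v − 768 = (−(1/196)v + 967/19208)(784v³ − 1672v² − 30056v − 53952) + (−(194895/2401)v² + (974475/2401)v + 4677480/2401)
  784v³ − 1672v² − 30056v − 53952 = (−(1882384/194895)v − 5397448/194895)(−(194895/2401)v² + (974475/2401)v + 4677480/2401) + (0)
Last nonzero remainder: −(194895/2401)v² + (974475/2401)v + 4677480/2401. Dividing through by −194895/2401 gives the monic gcd v² − 5v − 24.

v² − 5v − 24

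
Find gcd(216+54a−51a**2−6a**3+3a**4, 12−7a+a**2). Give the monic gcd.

12−7a+a**2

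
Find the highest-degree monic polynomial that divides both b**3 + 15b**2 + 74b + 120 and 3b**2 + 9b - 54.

Repeated division with remainder:
  b**3 + 15b**2 + 74b + 120 = ((1/3)b + 4)(3b**2 + 9b - 54) + (56b + 336)
  3b**2 + 9b - 54 = ((3/56)b - 9/56)(56b + 336) + (0)
Last nonzero remainder: 56b + 336. Dividing through by 56 gives the monic gcd b + 6.

b + 6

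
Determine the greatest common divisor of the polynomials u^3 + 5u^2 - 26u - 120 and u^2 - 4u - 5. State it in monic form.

u - 5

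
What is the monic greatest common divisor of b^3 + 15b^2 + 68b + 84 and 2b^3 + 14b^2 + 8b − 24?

b^2 + 8b + 12

Euclidean algorithm in ℚ[b]:
  b^3 + 15b^2 + 68b + 84 = (1/2)(2b^3 + 14b^2 + 8b − 24) + (8b^2 + 64b + 96)
  2b^3 + 14b^2 + 8b − 24 = ((1/4)b − 1/4)(8b^2 + 64b + 96) + (0)
Last nonzero remainder: 8b^2 + 64b + 96. Dividing through by 8 gives the monic gcd b^2 + 8b + 12.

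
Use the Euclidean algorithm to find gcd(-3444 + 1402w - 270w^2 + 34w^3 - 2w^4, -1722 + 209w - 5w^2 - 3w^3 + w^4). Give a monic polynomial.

-246 + 65w - 10w^2 + w^3

By polynomial division,
  -2w^4 + 34w^3 - 270w^2 + 1402w - 3444 = (-2)(w^4 - 3w^3 - 5w^2 + 209w - 1722) + (28w^3 - 280w^2 + 1820w - 6888)
  w^4 - 3w^3 - 5w^2 + 209w - 1722 = ((1/28)w + 1/4)(28w^3 - 280w^2 + 1820w - 6888) + (0)
Last nonzero remainder: 28w^3 - 280w^2 + 1820w - 6888. Dividing through by 28 gives the monic gcd w^3 - 10w^2 + 65w - 246.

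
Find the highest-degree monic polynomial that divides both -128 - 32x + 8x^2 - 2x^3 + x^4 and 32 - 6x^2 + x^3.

-8 - 2x + x^2

By polynomial division,
  x^4 - 2x^3 + 8x^2 - 32x - 128 = (x + 4)(x^3 - 6x^2 + 32) + (32x^2 - 64x - 256)
  x^3 - 6x^2 + 32 = ((1/32)x - 1/8)(32x^2 - 64x - 256) + (0)
Last nonzero remainder: 32x^2 - 64x - 256. Dividing through by 32 gives the monic gcd x^2 - 2x - 8.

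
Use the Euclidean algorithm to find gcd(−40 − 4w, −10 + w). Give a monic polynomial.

1

Apply the Euclidean algorithm:
  −4w − 40 = (−4)(w − 10) + (−80)
  w − 10 = (−(1/80)w + 1/8)(−80) + (0)
The last nonzero remainder is the constant −80, so the polynomials are coprime and gcd = 1.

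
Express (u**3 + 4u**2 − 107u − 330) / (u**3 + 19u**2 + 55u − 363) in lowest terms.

(u**2 − 7u − 30)/(u**2 + 8u − 33)

Euclidean algorithm in ℚ[u]:
  u**3 + 4u**2 − 107u − 330 = (u**3 + 19u**2 + 55u − 363) + (−15u**2 − 162u + 33)
  u**3 + 19u**2 + 55u − 363 = (−(1/15)u − 41/75)(−15u**2 − 162u + 33) + (−(784/25)u − 8624/25)
  −15u**2 − 162u + 33 = ((375/784)u − 75/784)(−(784/25)u − 8624/25) + (0)
Last nonzero remainder: −(784/25)u − 8624/25. Dividing through by −784/25 gives the monic gcd u + 11.
Cancel u + 11 from numerator and denominator to get the reduced form.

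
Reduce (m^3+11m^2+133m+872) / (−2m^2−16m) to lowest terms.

Euclidean algorithm in ℚ[m]:
  m^3+11m^2+133m+872 = (−(1/2)m−3/2)(−2m^2−16m) + (109m+872)
  −2m^2−16m = (−(2/109)m)(109m+872) + (0)
Last nonzero remainder: 109m+872. Dividing through by 109 gives the monic gcd m+8.
Cancel m+8 from numerator and denominator to get the reduced form.

(−m^2−3m−109)/(2m)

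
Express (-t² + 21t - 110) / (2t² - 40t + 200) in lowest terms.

By polynomial division,
  -t² + 21t - 110 = (-1/2)(2t² - 40t + 200) + (t - 10)
  2t² - 40t + 200 = (2t - 20)(t - 10) + (0)
The last nonzero remainder t - 10 is already monic.
Cancel t - 10 from numerator and denominator to get the reduced form.

(-t + 11)/(2t - 20)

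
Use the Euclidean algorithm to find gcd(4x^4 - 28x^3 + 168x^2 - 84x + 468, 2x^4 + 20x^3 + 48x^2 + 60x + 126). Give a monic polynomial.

x^2 + 3

By polynomial division,
  4x^4 - 28x^3 + 168x^2 - 84x + 468 = (2)(2x^4 + 20x^3 + 48x^2 + 60x + 126) + (-68x^3 + 72x^2 - 204x + 216)
  2x^4 + 20x^3 + 48x^2 + 60x + 126 = (-(1/34)x - 94/289)(-68x^3 + 72x^2 - 204x + 216) + ((18906/289)x^2 + 56718/289)
  -68x^3 + 72x^2 - 204x + 216 = (-(9826/9453)x + 3468/3151)((18906/289)x^2 + 56718/289) + (0)
Last nonzero remainder: (18906/289)x^2 + 56718/289. Dividing through by 18906/289 gives the monic gcd x^2 + 3.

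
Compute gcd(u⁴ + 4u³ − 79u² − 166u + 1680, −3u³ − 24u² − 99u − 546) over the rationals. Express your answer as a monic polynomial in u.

u + 7

Apply the Euclidean algorithm:
  u⁴ + 4u³ − 79u² − 166u + 1680 = (−(1/3)u + 4/3)(−3u³ − 24u² − 99u − 546) + (−80u² − 216u + 2408)
  −3u³ − 24u² − 99u − 546 = ((3/80)u + 159/800)(−80u² − 216u + 2408) + (−(14637/100)u − 102459/100)
  −80u² − 216u + 2408 = ((8000/14637)u − 34400/14637)(−(14637/100)u − 102459/100) + (0)
Last nonzero remainder: −(14637/100)u − 102459/100. Dividing through by −14637/100 gives the monic gcd u + 7.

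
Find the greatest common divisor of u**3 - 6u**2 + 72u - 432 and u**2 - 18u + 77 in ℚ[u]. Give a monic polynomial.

1

Euclidean algorithm in ℚ[u]:
  u**3 - 6u**2 + 72u - 432 = (u + 12)(u**2 - 18u + 77) + (211u - 1356)
  u**2 - 18u + 77 = ((1/211)u - 2442/44521)(211u - 1356) + (116765/44521)
  211u - 1356 = ((9393931/116765)u - 60370476/116765)(116765/44521) + (0)
The last nonzero remainder is the constant 116765/44521, so the polynomials are coprime and gcd = 1.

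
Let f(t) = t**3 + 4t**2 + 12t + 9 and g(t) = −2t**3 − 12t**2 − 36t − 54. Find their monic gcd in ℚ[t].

By polynomial division,
  t**3 + 4t**2 + 12t + 9 = (−1/2)(−2t**3 − 12t**2 − 36t − 54) + (−2t**2 − 6t − 18)
  −2t**3 − 12t**2 − 36t − 54 = (t + 3)(−2t**2 − 6t − 18) + (0)
Last nonzero remainder: −2t**2 − 6t − 18. Dividing through by −2 gives the monic gcd t**2 + 3t + 9.

t**2 + 3t + 9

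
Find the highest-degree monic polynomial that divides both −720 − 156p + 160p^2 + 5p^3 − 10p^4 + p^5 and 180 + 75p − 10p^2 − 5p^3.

−12 − p + p^2

Euclidean algorithm in ℚ[p]:
  p^5 − 10p^4 + 5p^3 + 160p^2 − 156p − 720 = (−(1/5)p^2 + (12/5)p − 44/5)(−5p^3 − 10p^2 + 75p + 180) + (−72p^2 + 72p + 864)
  −5p^3 − 10p^2 + 75p + 180 = ((5/72)p + 5/24)(−72p^2 + 72p + 864) + (0)
Last nonzero remainder: −72p^2 + 72p + 864. Dividing through by −72 gives the monic gcd p^2 − p − 12.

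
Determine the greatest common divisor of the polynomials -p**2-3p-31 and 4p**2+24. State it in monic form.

1

Apply the Euclidean algorithm:
  -p**2-3p-31 = (-1/4)(4p**2+24) + (-3p-25)
  4p**2+24 = (-(4/3)p+100/9)(-3p-25) + (2716/9)
  -3p-25 = (-(27/2716)p-225/2716)(2716/9) + (0)
The last nonzero remainder is the constant 2716/9, so the polynomials are coprime and gcd = 1.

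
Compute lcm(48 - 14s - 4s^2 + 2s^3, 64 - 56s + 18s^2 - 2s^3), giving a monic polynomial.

-96 + 52s + s^2 - 6s^3 + s^4

By polynomial division,
  2s^3 - 4s^2 - 14s + 48 = (-1)(-2s^3 + 18s^2 - 56s + 64) + (14s^2 - 70s + 112)
  -2s^3 + 18s^2 - 56s + 64 = (-(1/7)s + 4/7)(14s^2 - 70s + 112) + (0)
Last nonzero remainder: 14s^2 - 70s + 112. Dividing through by 14 gives the monic gcd s^2 - 5s + 8.
Then lcm(f, g) = f·g / gcd(f, g); expanding and making the result monic gives the answer.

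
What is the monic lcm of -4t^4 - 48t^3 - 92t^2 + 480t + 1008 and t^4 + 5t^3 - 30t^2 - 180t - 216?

Apply the Euclidean algorithm:
  -4t^4 - 48t^3 - 92t^2 + 480t + 1008 = (-4)(t^4 + 5t^3 - 30t^2 - 180t - 216) + (-28t^3 - 212t^2 - 240t + 144)
  t^4 + 5t^3 - 30t^2 - 180t - 216 = (-(1/28)t + 9/98)(-28t^3 - 212t^2 - 240t + 144) + (-(936/49)t^2 - (7488/49)t - 11232/49)
  -28t^3 - 212t^2 - 240t + 144 = ((343/234)t - 49/78)(-(936/49)t^2 - (7488/49)t - 11232/49) + (0)
Last nonzero remainder: -(936/49)t^2 - (7488/49)t - 11232/49. Dividing through by -936/49 gives the monic gcd t^2 + 8t + 12.
Then lcm(f, g) = f·g / gcd(f, g); expanding and making the result monic gives the answer.

t^6 + 9t^5 - 31t^4 - 405t^3 - 306t^2 + 2916t + 4536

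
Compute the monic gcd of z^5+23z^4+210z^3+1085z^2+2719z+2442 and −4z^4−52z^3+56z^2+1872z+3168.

z^2+13z+22

Apply the Euclidean algorithm:
  z^5+23z^4+210z^3+1085z^2+2719z+2442 = (−(1/4)z−5/2)(−4z^4−52z^3+56z^2+1872z+3168) + (94z^3+1693z^2+8191z+10362)
  −4z^4−52z^3+56z^2+1872z+3168 = (−(2/47)z+471/2209)(94z^3+1693z^2+8191z+10362) + ((96255/2209)z^2+(1251315/2209)z+2117610/2209)
  94z^3+1693z^2+8191z+10362 = ((207646/96255)z+346813/32085)((96255/2209)z^2+(1251315/2209)z+2117610/2209) + (0)
Last nonzero remainder: (96255/2209)z^2+(1251315/2209)z+2117610/2209. Dividing through by 96255/2209 gives the monic gcd z^2+13z+22.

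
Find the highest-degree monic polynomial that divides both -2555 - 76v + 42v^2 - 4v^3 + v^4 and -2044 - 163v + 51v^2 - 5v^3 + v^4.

-511 + 87v - 9v^2 + v^3

Euclidean algorithm in ℚ[v]:
  v^4 - 4v^3 + 42v^2 - 76v - 2555 = (v^4 - 5v^3 + 51v^2 - 163v - 2044) + (v^3 - 9v^2 + 87v - 511)
  v^4 - 5v^3 + 51v^2 - 163v - 2044 = (v + 4)(v^3 - 9v^2 + 87v - 511) + (0)
The last nonzero remainder v^3 - 9v^2 + 87v - 511 is already monic.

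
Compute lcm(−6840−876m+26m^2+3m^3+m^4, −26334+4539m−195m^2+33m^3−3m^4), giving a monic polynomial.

−526680+55668m+10930m^2−1113m^3+49m^4−15m^5+m^6

Repeated division with remainder:
  m^4+3m^3+26m^2−876m−6840 = (−1/3)(−3m^4+33m^3−195m^2+4539m−26334) + (14m^3−39m^2+637m−15618)
  −3m^4+33m^3−195m^2+4539m−26334 = (−(3/14)m+345/196)(14m^3−39m^2+637m−15618) + ((1989/196)m^2+(1989/28)m+113373/98)
  14m^3−39m^2+637m−15618 = ((2744/1989)m−26852/1989)((1989/196)m^2+(1989/28)m+113373/98) + (0)
Last nonzero remainder: (1989/196)m^2+(1989/28)m+113373/98. Dividing through by 1989/196 gives the monic gcd m^2+7m+114.
Then lcm(f, g) = f·g / gcd(f, g); expanding and making the result monic gives the answer.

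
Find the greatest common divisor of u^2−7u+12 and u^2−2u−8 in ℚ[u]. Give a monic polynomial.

Apply the Euclidean algorithm:
  u^2−7u+12 = (u^2−2u−8) + (−5u+20)
  u^2−2u−8 = (−(1/5)u−2/5)(−5u+20) + (0)
Last nonzero remainder: −5u+20. Dividing through by −5 gives the monic gcd u−4.

u−4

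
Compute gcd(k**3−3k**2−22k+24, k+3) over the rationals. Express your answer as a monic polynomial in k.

Euclidean algorithm in ℚ[k]:
  k**3−3k**2−22k+24 = (k**2−6k−4)(k+3) + (36)
  k+3 = ((1/36)k+1/12)(36) + (0)
The last nonzero remainder is the constant 36, so the polynomials are coprime and gcd = 1.

1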